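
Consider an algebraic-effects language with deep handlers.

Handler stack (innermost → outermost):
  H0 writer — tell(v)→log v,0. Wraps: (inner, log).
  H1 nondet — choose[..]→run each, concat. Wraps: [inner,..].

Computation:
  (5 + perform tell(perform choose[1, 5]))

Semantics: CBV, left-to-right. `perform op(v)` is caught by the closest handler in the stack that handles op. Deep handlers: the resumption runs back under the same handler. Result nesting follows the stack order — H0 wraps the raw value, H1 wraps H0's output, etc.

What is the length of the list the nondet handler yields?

Answer: 2

Working:
choose[1, 5] @ H1
  branch[0] choose=1:
    tell(1) @ H0 ⇒ log+=1
    H0 returns (5, (1))
    H1 returns [(5, (1))]
  branch[1] choose=5:
    tell(5) @ H0 ⇒ log+=5
    H0 returns (5, (5))
    H1 returns [(5, (5))]
= [(5, (1)), (5, (5))]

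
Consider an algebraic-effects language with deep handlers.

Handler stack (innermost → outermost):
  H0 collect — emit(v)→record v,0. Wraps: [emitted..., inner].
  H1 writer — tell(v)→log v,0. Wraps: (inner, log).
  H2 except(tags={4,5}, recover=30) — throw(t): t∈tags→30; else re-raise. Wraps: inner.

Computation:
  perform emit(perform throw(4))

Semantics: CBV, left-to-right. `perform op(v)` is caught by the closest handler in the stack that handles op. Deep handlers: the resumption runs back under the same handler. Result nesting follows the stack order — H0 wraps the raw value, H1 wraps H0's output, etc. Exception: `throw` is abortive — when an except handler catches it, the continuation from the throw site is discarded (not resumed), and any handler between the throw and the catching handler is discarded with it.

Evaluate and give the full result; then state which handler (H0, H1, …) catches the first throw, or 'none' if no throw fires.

Step-by-step:
throw(4) @ H2 caught ⇒ 30
= 30

Answer: 30 ; first throw caught by: H2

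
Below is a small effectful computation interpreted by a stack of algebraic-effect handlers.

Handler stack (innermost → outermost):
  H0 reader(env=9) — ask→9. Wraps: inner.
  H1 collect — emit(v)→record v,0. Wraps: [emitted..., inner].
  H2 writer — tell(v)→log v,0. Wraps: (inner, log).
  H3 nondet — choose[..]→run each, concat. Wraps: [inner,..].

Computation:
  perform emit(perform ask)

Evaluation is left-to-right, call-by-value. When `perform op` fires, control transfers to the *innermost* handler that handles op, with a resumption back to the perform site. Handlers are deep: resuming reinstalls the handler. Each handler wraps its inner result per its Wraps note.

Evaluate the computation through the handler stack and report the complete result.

Answer: [([9, 0], ())]

Working:
ask @ H0 ⇒ 9
emit(9) @ H1 ⇒ out+=9
H0 returns 0
H1 returns [9, 0]
H2 returns ([9, 0], ())
H3 returns [([9, 0], ())]
= [([9, 0], ())]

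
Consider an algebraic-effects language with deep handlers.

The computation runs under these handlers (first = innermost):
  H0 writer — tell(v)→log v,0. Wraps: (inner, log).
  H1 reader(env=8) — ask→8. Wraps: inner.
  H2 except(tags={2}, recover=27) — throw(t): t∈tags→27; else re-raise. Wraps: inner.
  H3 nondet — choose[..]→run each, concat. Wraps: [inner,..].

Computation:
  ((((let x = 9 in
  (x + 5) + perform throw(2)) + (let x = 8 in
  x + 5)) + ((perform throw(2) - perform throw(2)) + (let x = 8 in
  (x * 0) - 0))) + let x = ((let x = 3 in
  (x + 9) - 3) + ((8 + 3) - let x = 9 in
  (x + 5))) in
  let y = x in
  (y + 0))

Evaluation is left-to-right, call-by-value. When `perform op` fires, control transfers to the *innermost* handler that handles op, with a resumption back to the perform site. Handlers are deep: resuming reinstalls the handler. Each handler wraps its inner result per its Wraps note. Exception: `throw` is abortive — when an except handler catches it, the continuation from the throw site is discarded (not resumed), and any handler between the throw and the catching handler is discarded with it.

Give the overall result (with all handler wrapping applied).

Answer: [27]

Step-by-step:
throw(2) @ H2 caught ⇒ 27
H3 returns [27]
= [27]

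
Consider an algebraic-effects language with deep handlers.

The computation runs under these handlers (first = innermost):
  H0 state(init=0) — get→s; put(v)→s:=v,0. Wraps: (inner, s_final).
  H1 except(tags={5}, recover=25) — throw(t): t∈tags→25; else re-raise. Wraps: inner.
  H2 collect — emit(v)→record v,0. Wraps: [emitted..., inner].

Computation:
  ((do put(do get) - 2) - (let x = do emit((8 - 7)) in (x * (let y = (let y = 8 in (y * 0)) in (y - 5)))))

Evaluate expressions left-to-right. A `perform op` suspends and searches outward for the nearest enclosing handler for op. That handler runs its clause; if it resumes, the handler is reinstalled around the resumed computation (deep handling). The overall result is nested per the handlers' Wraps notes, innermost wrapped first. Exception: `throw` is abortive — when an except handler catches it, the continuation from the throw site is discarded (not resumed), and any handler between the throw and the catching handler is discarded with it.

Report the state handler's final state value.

Answer: 0

Evaluation trace:
get @ H0 ⇒ 0
put(0) @ H0 ⇒ s:=0
emit(1) @ H2 ⇒ out+=1
H0 returns (-2, 0)
H1 returns (-2, 0)
H2 returns [1, (-2, 0)]
= [1, (-2, 0)]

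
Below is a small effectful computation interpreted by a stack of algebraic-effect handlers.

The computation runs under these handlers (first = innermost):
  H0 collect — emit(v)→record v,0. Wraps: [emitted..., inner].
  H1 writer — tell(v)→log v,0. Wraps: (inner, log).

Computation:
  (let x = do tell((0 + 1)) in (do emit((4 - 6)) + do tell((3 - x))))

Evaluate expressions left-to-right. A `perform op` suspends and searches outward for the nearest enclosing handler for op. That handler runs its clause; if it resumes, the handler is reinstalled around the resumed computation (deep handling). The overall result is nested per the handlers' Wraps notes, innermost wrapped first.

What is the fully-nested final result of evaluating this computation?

Working:
tell(1) @ H1 ⇒ log+=1
emit(-2) @ H0 ⇒ out+=-2
tell(3) @ H1 ⇒ log+=3
H0 returns [-2, 0]
H1 returns ([-2, 0], (1, 3))
= ([-2, 0], (1, 3))

Answer: ([-2, 0], (1, 3))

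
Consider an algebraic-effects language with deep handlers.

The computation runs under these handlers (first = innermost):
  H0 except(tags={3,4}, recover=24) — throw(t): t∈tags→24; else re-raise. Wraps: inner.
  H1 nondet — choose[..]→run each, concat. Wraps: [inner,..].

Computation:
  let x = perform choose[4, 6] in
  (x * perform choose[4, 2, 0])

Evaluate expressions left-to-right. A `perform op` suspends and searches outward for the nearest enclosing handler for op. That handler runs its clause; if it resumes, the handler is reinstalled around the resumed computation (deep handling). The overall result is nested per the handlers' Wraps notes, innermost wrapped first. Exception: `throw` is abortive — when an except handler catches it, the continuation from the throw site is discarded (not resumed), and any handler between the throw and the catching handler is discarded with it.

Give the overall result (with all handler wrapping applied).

Answer: [16, 8, 0, 24, 12, 0]

Step-by-step:
choose[4, 6] @ H1
  branch[0] choose=4:
    choose[4, 2, 0] @ H1
      branch[0] choose=4:
        H0 returns 16
        H1 returns [16]
      branch[1] choose=2:
        H0 returns 8
        H1 returns [8]
      branch[2] choose=0:
        H0 returns 0
        H1 returns [0]
  branch[1] choose=6:
    choose[4, 2, 0] @ H1
      branch[0] choose=4:
        H0 returns 24
        H1 returns [24]
      branch[1] choose=2:
        H0 returns 12
        H1 returns [12]
      branch[2] choose=0:
        H0 returns 0
        H1 returns [0]
= [16, 8, 0, 24, 12, 0]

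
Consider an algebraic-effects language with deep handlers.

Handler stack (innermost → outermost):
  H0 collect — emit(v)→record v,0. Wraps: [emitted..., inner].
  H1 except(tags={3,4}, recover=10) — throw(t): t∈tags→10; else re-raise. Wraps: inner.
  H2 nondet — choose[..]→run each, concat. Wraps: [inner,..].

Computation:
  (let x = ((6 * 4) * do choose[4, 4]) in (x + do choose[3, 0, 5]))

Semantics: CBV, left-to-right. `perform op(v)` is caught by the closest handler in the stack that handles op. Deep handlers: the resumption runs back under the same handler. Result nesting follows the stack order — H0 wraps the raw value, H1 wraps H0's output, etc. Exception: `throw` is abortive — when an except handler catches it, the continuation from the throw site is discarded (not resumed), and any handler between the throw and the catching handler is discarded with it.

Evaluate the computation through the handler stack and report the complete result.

Step-by-step:
choose[4, 4] @ H2
  branch[0] choose=4:
    choose[3, 0, 5] @ H2
      branch[0] choose=3:
        H0 returns [99]
        H1 returns [99]
        H2 returns [[99]]
      branch[1] choose=0:
        H0 returns [96]
        H1 returns [96]
        H2 returns [[96]]
      branch[2] choose=5:
        H0 returns [101]
        H1 returns [101]
        H2 returns [[101]]
  branch[1] choose=4:
    choose[3, 0, 5] @ H2
      branch[0] choose=3:
        H0 returns [99]
        H1 returns [99]
        H2 returns [[99]]
      branch[1] choose=0:
        H0 returns [96]
        H1 returns [96]
        H2 returns [[96]]
      branch[2] choose=5:
        H0 returns [101]
        H1 returns [101]
        H2 returns [[101]]
= [[99], [96], [101], [99], [96], [101]]

Answer: [[99], [96], [101], [99], [96], [101]]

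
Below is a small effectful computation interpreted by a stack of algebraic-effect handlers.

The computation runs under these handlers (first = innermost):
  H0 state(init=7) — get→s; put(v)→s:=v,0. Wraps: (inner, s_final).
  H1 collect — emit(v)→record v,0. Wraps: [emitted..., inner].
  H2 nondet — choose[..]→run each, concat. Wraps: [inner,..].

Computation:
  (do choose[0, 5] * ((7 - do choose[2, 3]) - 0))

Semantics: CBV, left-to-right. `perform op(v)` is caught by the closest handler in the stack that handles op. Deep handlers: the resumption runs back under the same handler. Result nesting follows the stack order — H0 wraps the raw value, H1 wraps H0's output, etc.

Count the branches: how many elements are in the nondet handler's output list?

Answer: 4

Evaluation trace:
choose[0, 5] @ H2
  branch[0] choose=0:
    choose[2, 3] @ H2
      branch[0] choose=2:
        H0 returns (0, 7)
        H1 returns [(0, 7)]
        H2 returns [[(0, 7)]]
      branch[1] choose=3:
        H0 returns (0, 7)
        H1 returns [(0, 7)]
        H2 returns [[(0, 7)]]
  branch[1] choose=5:
    choose[2, 3] @ H2
      branch[0] choose=2:
        H0 returns (25, 7)
        H1 returns [(25, 7)]
        H2 returns [[(25, 7)]]
      branch[1] choose=3:
        H0 returns (20, 7)
        H1 returns [(20, 7)]
        H2 returns [[(20, 7)]]
= [[(0, 7)], [(0, 7)], [(25, 7)], [(20, 7)]]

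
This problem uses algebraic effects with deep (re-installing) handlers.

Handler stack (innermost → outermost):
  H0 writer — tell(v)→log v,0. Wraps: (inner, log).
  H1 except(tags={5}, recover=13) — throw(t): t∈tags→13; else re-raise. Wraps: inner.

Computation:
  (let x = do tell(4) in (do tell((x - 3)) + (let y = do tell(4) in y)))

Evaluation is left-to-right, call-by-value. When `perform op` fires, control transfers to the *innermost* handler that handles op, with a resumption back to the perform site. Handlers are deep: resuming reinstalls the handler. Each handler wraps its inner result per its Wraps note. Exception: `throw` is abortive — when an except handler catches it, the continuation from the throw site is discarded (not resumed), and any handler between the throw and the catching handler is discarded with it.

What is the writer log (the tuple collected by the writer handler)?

Step-by-step:
tell(4) @ H0 ⇒ log+=4
tell(-3) @ H0 ⇒ log+=-3
tell(4) @ H0 ⇒ log+=4
H0 returns (0, (4, -3, 4))
H1 returns (0, (4, -3, 4))
= (0, (4, -3, 4))

Answer: (4, -3, 4)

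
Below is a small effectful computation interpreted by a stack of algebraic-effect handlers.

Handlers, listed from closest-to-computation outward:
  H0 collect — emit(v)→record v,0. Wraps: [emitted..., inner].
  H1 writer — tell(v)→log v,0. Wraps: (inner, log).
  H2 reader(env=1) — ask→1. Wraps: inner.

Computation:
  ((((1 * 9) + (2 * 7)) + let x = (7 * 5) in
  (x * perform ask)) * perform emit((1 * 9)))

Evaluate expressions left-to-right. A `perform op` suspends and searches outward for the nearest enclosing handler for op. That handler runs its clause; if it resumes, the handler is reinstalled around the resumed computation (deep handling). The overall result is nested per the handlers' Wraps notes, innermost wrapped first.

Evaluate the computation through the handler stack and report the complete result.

Answer: ([9, 0], ())

Step-by-step:
ask @ H2 ⇒ 1
emit(9) @ H0 ⇒ out+=9
H0 returns [9, 0]
H1 returns ([9, 0], ())
H2 returns ([9, 0], ())
= ([9, 0], ())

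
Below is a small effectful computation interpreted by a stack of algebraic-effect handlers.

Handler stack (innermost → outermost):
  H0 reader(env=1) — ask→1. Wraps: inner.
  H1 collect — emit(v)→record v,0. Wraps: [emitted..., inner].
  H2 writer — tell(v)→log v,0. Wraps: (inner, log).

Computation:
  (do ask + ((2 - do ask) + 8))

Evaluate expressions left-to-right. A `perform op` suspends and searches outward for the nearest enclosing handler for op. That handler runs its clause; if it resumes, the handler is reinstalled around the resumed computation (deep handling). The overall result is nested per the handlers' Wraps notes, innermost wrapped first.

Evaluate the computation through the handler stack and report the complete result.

Answer: ([10], ())

Working:
ask @ H0 ⇒ 1
ask @ H0 ⇒ 1
H0 returns 10
H1 returns [10]
H2 returns ([10], ())
= ([10], ())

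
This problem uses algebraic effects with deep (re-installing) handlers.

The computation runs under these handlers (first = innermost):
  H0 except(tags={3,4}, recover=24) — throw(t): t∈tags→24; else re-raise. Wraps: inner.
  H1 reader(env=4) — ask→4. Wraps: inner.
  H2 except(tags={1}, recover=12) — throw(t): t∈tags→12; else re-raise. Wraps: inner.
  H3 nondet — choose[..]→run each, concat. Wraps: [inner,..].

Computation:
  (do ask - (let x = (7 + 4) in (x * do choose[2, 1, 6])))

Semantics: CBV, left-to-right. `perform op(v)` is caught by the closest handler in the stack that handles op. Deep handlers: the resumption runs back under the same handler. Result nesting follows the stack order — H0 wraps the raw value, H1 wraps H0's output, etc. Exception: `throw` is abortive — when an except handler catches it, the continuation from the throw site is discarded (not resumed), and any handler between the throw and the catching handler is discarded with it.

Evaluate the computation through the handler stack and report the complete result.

Step-by-step:
ask @ H1 ⇒ 4
choose[2, 1, 6] @ H3
  branch[0] choose=2:
    H0 returns -18
    H1 returns -18
    H2 returns -18
    H3 returns [-18]
  branch[1] choose=1:
    H0 returns -7
    H1 returns -7
    H2 returns -7
    H3 returns [-7]
  branch[2] choose=6:
    H0 returns -62
    H1 returns -62
    H2 returns -62
    H3 returns [-62]
= [-18, -7, -62]

Answer: [-18, -7, -62]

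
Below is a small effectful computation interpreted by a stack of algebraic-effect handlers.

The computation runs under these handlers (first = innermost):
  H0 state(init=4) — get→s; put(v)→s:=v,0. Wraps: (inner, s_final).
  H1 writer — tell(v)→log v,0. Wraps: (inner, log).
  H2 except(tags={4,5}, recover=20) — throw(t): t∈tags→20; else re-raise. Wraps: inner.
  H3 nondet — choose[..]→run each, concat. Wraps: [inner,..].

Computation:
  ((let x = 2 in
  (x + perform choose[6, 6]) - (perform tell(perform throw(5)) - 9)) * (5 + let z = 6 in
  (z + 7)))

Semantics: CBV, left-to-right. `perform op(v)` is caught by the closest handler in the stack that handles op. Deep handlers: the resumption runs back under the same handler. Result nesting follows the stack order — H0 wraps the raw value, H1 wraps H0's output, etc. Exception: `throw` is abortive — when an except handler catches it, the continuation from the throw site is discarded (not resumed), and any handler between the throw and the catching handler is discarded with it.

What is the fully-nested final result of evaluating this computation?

Step-by-step:
choose[6, 6] @ H3
  branch[0] choose=6:
    throw(5) @ H2 caught ⇒ 20
    H3 returns [20]
  branch[1] choose=6:
    throw(5) @ H2 caught ⇒ 20
    H3 returns [20]
= [20, 20]

Answer: [20, 20]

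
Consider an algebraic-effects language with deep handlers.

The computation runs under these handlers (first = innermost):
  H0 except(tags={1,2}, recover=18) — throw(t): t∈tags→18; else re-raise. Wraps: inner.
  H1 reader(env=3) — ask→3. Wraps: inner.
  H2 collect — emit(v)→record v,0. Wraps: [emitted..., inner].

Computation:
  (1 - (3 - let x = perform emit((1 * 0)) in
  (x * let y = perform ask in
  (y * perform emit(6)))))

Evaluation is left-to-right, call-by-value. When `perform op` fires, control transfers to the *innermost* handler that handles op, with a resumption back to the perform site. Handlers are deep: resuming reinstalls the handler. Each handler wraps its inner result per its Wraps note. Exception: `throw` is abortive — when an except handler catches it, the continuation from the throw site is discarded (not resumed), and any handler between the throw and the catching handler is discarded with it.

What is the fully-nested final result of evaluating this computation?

Working:
emit(0) @ H2 ⇒ out+=0
ask @ H1 ⇒ 3
emit(6) @ H2 ⇒ out+=6
H0 returns -2
H1 returns -2
H2 returns [0, 6, -2]
= [0, 6, -2]

Answer: [0, 6, -2]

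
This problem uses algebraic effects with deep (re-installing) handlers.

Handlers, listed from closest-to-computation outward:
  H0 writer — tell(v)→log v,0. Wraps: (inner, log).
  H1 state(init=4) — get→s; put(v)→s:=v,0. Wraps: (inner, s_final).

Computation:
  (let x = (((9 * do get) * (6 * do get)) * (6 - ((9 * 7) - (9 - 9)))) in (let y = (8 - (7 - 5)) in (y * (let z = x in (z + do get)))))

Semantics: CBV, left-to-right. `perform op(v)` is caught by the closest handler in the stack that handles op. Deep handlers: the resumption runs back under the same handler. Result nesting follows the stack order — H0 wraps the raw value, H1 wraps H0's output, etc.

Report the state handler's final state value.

Working:
get @ H1 ⇒ 4
get @ H1 ⇒ 4
get @ H1 ⇒ 4
H0 returns (-295464, ())
H1 returns ((-295464, ()), 4)
= ((-295464, ()), 4)

Answer: 4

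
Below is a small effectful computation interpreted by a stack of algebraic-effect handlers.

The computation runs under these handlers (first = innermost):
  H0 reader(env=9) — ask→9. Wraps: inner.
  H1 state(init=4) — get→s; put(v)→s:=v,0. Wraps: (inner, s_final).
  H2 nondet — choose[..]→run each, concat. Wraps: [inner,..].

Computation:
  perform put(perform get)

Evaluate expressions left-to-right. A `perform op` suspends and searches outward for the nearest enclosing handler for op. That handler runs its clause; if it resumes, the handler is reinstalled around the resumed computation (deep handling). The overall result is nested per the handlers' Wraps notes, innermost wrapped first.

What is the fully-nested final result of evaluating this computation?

Working:
get @ H1 ⇒ 4
put(4) @ H1 ⇒ s:=4
H0 returns 0
H1 returns (0, 4)
H2 returns [(0, 4)]
= [(0, 4)]

Answer: [(0, 4)]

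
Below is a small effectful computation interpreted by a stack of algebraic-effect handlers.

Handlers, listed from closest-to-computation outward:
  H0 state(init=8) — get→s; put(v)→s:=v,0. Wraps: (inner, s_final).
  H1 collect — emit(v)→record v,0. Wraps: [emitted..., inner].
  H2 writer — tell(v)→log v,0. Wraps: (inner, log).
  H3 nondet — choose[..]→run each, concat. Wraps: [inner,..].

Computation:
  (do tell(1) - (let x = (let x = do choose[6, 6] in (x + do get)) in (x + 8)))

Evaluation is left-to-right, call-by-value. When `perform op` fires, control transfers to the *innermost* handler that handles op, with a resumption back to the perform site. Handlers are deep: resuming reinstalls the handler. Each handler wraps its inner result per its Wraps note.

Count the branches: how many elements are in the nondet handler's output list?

Working:
tell(1) @ H2 ⇒ log+=1
choose[6, 6] @ H3
  branch[0] choose=6:
    get @ H0 ⇒ 8
    H0 returns (-22, 8)
    H1 returns [(-22, 8)]
    H2 returns ([(-22, 8)], (1))
    H3 returns [([(-22, 8)], (1))]
  branch[1] choose=6:
    get @ H0 ⇒ 8
    H0 returns (-22, 8)
    H1 returns [(-22, 8)]
    H2 returns ([(-22, 8)], (1))
    H3 returns [([(-22, 8)], (1))]
= [([(-22, 8)], (1)), ([(-22, 8)], (1))]

Answer: 2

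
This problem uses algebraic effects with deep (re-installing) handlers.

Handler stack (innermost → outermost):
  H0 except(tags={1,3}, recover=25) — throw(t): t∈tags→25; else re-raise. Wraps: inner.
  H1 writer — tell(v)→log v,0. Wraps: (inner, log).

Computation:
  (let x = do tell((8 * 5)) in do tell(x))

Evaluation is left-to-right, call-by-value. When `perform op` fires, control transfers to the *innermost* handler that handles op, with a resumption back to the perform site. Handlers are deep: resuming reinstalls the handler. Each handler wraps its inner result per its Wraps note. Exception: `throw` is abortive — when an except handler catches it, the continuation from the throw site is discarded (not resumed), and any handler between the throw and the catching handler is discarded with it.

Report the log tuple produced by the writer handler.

Step-by-step:
tell(40) @ H1 ⇒ log+=40
tell(0) @ H1 ⇒ log+=0
H0 returns 0
H1 returns (0, (40, 0))
= (0, (40, 0))

Answer: (40, 0)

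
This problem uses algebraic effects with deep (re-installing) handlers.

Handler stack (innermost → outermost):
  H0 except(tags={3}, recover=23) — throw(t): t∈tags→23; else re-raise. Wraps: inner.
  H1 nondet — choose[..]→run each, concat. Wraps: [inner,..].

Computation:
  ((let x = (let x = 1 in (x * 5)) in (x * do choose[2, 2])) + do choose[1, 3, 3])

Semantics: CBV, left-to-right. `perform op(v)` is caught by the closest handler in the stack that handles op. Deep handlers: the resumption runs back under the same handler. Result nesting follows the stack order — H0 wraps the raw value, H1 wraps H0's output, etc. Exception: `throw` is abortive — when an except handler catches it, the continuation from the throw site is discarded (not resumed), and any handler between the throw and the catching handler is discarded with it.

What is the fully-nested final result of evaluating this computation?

Working:
choose[2, 2] @ H1
  branch[0] choose=2:
    choose[1, 3, 3] @ H1
      branch[0] choose=1:
        H0 returns 11
        H1 returns [11]
      branch[1] choose=3:
        H0 returns 13
        H1 returns [13]
      branch[2] choose=3:
        H0 returns 13
        H1 returns [13]
  branch[1] choose=2:
    choose[1, 3, 3] @ H1
      branch[0] choose=1:
        H0 returns 11
        H1 returns [11]
      branch[1] choose=3:
        H0 returns 13
        H1 returns [13]
      branch[2] choose=3:
        H0 returns 13
        H1 returns [13]
= [11, 13, 13, 11, 13, 13]

Answer: [11, 13, 13, 11, 13, 13]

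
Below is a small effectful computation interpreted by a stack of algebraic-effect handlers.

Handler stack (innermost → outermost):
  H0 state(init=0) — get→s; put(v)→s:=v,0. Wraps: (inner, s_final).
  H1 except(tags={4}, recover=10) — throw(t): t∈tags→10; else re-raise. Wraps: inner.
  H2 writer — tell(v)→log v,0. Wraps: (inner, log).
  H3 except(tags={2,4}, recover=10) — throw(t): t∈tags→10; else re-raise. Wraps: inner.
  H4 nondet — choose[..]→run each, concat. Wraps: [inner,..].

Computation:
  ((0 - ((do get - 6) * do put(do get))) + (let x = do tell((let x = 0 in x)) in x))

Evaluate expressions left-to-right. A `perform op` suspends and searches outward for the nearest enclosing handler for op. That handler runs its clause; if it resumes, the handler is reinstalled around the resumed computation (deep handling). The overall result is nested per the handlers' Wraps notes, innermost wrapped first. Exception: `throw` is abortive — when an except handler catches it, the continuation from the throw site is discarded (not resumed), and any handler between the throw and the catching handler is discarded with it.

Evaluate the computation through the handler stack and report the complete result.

Answer: [((0, 0), (0))]

Working:
get @ H0 ⇒ 0
get @ H0 ⇒ 0
put(0) @ H0 ⇒ s:=0
tell(0) @ H2 ⇒ log+=0
H0 returns (0, 0)
H1 returns (0, 0)
H2 returns ((0, 0), (0))
H3 returns ((0, 0), (0))
H4 returns [((0, 0), (0))]
= [((0, 0), (0))]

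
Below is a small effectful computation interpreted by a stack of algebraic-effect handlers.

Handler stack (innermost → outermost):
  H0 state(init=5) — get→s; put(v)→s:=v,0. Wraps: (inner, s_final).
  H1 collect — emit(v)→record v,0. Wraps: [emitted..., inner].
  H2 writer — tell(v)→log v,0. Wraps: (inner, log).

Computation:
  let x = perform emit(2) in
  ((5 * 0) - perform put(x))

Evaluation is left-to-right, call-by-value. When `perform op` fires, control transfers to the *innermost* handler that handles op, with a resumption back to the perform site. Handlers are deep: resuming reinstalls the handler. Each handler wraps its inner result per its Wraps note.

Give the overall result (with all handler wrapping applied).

Evaluation trace:
emit(2) @ H1 ⇒ out+=2
put(0) @ H0 ⇒ s:=0
H0 returns (0, 0)
H1 returns [2, (0, 0)]
H2 returns ([2, (0, 0)], ())
= ([2, (0, 0)], ())

Answer: ([2, (0, 0)], ())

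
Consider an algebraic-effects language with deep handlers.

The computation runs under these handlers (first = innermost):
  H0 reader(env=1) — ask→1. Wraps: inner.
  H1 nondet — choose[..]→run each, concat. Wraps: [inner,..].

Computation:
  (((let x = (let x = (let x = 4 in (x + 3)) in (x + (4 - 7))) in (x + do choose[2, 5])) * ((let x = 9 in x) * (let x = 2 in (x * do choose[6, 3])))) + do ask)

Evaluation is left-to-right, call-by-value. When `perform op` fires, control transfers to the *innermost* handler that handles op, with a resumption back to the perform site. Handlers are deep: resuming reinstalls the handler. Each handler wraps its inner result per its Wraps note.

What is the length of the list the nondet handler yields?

Step-by-step:
choose[2, 5] @ H1
  branch[0] choose=2:
    choose[6, 3] @ H1
      branch[0] choose=6:
        ask @ H0 ⇒ 1
        H0 returns 649
        H1 returns [649]
      branch[1] choose=3:
        ask @ H0 ⇒ 1
        H0 returns 325
        H1 returns [325]
  branch[1] choose=5:
    choose[6, 3] @ H1
      branch[0] choose=6:
        ask @ H0 ⇒ 1
        H0 returns 973
        H1 returns [973]
      branch[1] choose=3:
        ask @ H0 ⇒ 1
        H0 returns 487
        H1 returns [487]
= [649, 325, 973, 487]

Answer: 4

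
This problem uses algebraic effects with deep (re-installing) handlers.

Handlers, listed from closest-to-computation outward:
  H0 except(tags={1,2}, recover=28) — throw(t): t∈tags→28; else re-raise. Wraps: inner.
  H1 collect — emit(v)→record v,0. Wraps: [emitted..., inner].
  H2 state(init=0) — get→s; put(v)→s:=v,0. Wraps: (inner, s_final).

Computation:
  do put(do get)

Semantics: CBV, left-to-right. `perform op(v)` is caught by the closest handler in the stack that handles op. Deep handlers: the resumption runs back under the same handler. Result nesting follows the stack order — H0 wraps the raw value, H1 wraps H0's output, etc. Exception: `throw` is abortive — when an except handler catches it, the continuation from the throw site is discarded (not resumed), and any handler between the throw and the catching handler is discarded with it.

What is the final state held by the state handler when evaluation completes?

Working:
get @ H2 ⇒ 0
put(0) @ H2 ⇒ s:=0
H0 returns 0
H1 returns [0]
H2 returns ([0], 0)
= ([0], 0)

Answer: 0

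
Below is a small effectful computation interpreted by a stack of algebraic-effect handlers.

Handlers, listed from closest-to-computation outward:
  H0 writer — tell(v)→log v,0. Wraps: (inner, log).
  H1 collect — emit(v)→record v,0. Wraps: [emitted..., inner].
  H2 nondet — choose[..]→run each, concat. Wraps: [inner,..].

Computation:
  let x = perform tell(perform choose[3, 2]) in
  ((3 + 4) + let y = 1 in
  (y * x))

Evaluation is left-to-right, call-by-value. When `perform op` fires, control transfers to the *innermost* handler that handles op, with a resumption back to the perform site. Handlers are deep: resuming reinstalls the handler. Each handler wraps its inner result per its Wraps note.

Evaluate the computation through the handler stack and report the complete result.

Step-by-step:
choose[3, 2] @ H2
  branch[0] choose=3:
    tell(3) @ H0 ⇒ log+=3
    H0 returns (7, (3))
    H1 returns [(7, (3))]
    H2 returns [[(7, (3))]]
  branch[1] choose=2:
    tell(2) @ H0 ⇒ log+=2
    H0 returns (7, (2))
    H1 returns [(7, (2))]
    H2 returns [[(7, (2))]]
= [[(7, (3))], [(7, (2))]]

Answer: [[(7, (3))], [(7, (2))]]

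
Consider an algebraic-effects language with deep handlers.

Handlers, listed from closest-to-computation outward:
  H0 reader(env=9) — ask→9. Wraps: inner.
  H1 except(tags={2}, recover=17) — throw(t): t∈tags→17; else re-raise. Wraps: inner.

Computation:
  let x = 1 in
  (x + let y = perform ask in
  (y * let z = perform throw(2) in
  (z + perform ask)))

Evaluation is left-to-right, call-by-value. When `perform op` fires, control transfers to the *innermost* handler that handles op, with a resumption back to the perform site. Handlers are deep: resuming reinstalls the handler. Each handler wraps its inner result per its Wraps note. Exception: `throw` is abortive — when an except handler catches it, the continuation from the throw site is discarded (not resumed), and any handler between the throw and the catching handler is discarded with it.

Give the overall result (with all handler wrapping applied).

Working:
ask @ H0 ⇒ 9
throw(2) @ H1 caught ⇒ 17
= 17

Answer: 17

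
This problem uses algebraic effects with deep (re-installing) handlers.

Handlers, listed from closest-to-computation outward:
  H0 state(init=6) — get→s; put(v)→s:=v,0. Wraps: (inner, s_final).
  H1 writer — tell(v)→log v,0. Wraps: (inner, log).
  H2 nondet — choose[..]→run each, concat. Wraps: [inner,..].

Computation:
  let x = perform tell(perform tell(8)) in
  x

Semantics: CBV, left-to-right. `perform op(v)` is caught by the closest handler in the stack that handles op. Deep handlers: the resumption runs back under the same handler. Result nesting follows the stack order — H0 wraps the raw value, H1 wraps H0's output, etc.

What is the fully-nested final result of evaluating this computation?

Step-by-step:
tell(8) @ H1 ⇒ log+=8
tell(0) @ H1 ⇒ log+=0
H0 returns (0, 6)
H1 returns ((0, 6), (8, 0))
H2 returns [((0, 6), (8, 0))]
= [((0, 6), (8, 0))]

Answer: [((0, 6), (8, 0))]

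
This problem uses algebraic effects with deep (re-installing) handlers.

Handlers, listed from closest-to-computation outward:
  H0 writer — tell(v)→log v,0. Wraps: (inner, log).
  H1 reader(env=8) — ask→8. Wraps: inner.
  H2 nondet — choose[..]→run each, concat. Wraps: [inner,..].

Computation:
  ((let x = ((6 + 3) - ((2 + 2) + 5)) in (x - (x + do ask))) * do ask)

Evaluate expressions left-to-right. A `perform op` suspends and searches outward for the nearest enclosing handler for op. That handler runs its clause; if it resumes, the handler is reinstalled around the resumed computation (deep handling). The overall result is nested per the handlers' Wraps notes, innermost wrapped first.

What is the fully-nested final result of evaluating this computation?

Working:
ask @ H1 ⇒ 8
ask @ H1 ⇒ 8
H0 returns (-64, ())
H1 returns (-64, ())
H2 returns [(-64, ())]
= [(-64, ())]

Answer: [(-64, ())]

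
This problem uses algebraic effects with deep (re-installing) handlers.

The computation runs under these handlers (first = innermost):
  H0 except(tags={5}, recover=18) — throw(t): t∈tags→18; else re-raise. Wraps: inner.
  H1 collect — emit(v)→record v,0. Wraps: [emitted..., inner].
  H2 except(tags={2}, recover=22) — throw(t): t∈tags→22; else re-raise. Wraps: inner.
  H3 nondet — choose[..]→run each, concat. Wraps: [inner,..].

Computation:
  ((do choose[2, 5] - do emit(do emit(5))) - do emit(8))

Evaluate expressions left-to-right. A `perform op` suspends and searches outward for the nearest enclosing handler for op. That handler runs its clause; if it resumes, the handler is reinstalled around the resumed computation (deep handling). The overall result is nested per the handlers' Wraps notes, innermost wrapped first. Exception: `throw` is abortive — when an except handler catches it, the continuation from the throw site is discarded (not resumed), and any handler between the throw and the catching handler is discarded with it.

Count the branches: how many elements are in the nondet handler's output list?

Evaluation trace:
choose[2, 5] @ H3
  branch[0] choose=2:
    emit(5) @ H1 ⇒ out+=5
    emit(0) @ H1 ⇒ out+=0
    emit(8) @ H1 ⇒ out+=8
    H0 returns 2
    H1 returns [5, 0, 8, 2]
    H2 returns [5, 0, 8, 2]
    H3 returns [[5, 0, 8, 2]]
  branch[1] choose=5:
    emit(5) @ H1 ⇒ out+=5
    emit(0) @ H1 ⇒ out+=0
    emit(8) @ H1 ⇒ out+=8
    H0 returns 5
    H1 returns [5, 0, 8, 5]
    H2 returns [5, 0, 8, 5]
    H3 returns [[5, 0, 8, 5]]
= [[5, 0, 8, 2], [5, 0, 8, 5]]

Answer: 2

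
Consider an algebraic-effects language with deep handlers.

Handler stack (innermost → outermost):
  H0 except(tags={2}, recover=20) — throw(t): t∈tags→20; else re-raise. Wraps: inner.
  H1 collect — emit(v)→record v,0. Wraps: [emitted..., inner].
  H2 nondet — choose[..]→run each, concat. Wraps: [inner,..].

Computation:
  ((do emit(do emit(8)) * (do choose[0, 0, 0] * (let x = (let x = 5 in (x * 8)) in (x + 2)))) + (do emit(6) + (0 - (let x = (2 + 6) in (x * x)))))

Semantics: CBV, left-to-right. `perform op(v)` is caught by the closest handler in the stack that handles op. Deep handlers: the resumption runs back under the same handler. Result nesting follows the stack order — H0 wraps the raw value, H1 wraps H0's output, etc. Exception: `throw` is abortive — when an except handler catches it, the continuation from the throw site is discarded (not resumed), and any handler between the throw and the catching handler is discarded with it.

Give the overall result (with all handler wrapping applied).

Working:
emit(8) @ H1 ⇒ out+=8
emit(0) @ H1 ⇒ out+=0
choose[0, 0, 0] @ H2
  branch[0] choose=0:
    emit(6) @ H1 ⇒ out+=6
    H0 returns -64
    H1 returns [8, 0, 6, -64]
    H2 returns [[8, 0, 6, -64]]
  branch[1] choose=0:
    emit(6) @ H1 ⇒ out+=6
    H0 returns -64
    H1 returns [8, 0, 6, -64]
    H2 returns [[8, 0, 6, -64]]
  branch[2] choose=0:
    emit(6) @ H1 ⇒ out+=6
    H0 returns -64
    H1 returns [8, 0, 6, -64]
    H2 returns [[8, 0, 6, -64]]
= [[8, 0, 6, -64], [8, 0, 6, -64], [8, 0, 6, -64]]

Answer: [[8, 0, 6, -64], [8, 0, 6, -64], [8, 0, 6, -64]]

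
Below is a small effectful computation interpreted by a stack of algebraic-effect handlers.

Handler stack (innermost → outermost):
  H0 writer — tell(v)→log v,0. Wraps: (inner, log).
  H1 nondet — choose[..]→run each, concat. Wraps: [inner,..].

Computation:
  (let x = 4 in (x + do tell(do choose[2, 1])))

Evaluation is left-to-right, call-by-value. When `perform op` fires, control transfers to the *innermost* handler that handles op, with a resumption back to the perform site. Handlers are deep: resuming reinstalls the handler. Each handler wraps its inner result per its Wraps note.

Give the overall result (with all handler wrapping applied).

Answer: [(4, (2)), (4, (1))]

Step-by-step:
choose[2, 1] @ H1
  branch[0] choose=2:
    tell(2) @ H0 ⇒ log+=2
    H0 returns (4, (2))
    H1 returns [(4, (2))]
  branch[1] choose=1:
    tell(1) @ H0 ⇒ log+=1
    H0 returns (4, (1))
    H1 returns [(4, (1))]
= [(4, (2)), (4, (1))]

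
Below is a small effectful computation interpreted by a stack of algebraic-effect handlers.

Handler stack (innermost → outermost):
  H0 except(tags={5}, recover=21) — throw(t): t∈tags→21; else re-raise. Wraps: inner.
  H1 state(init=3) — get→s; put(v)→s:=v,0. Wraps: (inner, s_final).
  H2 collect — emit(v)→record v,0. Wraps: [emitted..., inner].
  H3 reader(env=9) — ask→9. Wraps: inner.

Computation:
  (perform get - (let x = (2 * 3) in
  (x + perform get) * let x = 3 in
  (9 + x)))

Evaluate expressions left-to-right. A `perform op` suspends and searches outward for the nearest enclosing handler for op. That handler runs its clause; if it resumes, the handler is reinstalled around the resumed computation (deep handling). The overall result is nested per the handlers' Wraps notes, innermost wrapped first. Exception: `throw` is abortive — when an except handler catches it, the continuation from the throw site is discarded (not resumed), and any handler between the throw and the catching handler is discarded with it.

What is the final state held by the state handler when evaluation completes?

Evaluation trace:
get @ H1 ⇒ 3
get @ H1 ⇒ 3
H0 returns -105
H1 returns (-105, 3)
H2 returns [(-105, 3)]
H3 returns [(-105, 3)]
= [(-105, 3)]

Answer: 3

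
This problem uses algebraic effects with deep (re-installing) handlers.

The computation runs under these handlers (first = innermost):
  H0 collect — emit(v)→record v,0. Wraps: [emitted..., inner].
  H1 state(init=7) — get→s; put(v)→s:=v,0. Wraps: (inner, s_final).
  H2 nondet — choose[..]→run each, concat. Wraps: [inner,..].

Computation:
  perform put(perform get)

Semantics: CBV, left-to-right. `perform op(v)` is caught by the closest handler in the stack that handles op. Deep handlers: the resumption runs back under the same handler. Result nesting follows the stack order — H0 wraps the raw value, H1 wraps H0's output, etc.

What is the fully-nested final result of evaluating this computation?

Answer: [([0], 7)]

Step-by-step:
get @ H1 ⇒ 7
put(7) @ H1 ⇒ s:=7
H0 returns [0]
H1 returns ([0], 7)
H2 returns [([0], 7)]
= [([0], 7)]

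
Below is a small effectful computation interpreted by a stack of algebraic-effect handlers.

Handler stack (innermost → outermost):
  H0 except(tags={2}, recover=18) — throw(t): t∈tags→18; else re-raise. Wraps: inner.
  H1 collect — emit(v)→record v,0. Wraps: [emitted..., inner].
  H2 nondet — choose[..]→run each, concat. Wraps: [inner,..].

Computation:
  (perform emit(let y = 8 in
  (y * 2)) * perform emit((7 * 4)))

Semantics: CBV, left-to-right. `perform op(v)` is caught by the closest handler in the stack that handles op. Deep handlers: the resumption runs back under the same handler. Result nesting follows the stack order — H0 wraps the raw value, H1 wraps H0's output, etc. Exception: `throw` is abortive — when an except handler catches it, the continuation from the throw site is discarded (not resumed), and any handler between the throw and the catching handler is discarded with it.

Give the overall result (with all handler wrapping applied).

Evaluation trace:
emit(16) @ H1 ⇒ out+=16
emit(28) @ H1 ⇒ out+=28
H0 returns 0
H1 returns [16, 28, 0]
H2 returns [[16, 28, 0]]
= [[16, 28, 0]]

Answer: [[16, 28, 0]]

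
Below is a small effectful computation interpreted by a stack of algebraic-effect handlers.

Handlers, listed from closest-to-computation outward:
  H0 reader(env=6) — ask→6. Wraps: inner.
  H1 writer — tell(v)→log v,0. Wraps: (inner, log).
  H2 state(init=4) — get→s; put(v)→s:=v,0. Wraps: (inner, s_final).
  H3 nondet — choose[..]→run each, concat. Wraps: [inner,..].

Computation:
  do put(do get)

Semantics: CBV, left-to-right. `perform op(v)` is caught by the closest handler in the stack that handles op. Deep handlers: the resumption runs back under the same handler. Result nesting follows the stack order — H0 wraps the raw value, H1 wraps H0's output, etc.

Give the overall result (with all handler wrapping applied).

Answer: [((0, ()), 4)]

Working:
get @ H2 ⇒ 4
put(4) @ H2 ⇒ s:=4
H0 returns 0
H1 returns (0, ())
H2 returns ((0, ()), 4)
H3 returns [((0, ()), 4)]
= [((0, ()), 4)]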